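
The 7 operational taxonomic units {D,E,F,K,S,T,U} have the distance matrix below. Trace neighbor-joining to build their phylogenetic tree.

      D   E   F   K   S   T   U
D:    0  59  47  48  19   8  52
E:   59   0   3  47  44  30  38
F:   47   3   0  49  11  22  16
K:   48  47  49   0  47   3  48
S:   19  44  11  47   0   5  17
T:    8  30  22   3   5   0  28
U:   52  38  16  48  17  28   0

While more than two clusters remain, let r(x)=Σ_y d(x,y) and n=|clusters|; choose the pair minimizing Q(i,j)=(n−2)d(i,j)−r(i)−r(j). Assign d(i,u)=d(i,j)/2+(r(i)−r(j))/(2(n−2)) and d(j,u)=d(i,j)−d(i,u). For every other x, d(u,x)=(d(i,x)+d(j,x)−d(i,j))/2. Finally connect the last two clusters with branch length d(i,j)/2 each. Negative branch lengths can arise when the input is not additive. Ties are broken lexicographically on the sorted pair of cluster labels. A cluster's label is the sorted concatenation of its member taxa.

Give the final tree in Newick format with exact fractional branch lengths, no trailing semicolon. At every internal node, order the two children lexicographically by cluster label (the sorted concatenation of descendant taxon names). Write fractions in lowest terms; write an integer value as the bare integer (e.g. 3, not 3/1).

(((D:16,(K:17,T:-14):21/2):69/8,((E:44/5,F:-29/5):55/4,U:47/4):71/8):-1/16,S:-1/16)

1. join E+F (d=3, Q=-354) ⇒ EF; edges |E|=44/5, |F|=-29/5
  updated: d(D,EF)=103/2, d(EF,K)=93/2, d(EF,S)=26, d(EF,T)=49/2, d(EF,U)=51/2
2. join K+T (d=3, Q=-249) ⇒ KT; edges |K|=17, |T|=-14
  updated: d(D,KT)=53/2, d(EF,KT)=34, d(KT,S)=49/2, d(KT,U)=73/2
3. join EF+U (d=51/2, Q=-383/2) ⇒ EFU; edges |EF|=55/4, |U|=47/4
  updated: d(D,EFU)=39, d(EFU,KT)=45/2, d(EFU,S)=35/4
4. join D+KT (d=53/2, Q=-105) ⇒ DKT; edges |D|=16, |KT|=21/2
  updated: d(DKT,EFU)=35/2, d(DKT,S)=17/2
5. join DKT+EFU (d=35/2, Q=-139/4) ⇒ DEFKTU; edges |DKT|=69/8, |EFU|=71/8
  updated: d(DEFKTU,S)=-1/8
6. join DEFKTU+S (d=-1/8) ⇒ DEFKSTU; edges |DEFKTU|=-1/16, |S|=-1/16
final tree: (((D:16,(K:17,T:-14):21/2):69/8,((E:44/5,F:-29/5):55/4,U:47/4):71/8):-1/16,S:-1/16)
total length: 603/8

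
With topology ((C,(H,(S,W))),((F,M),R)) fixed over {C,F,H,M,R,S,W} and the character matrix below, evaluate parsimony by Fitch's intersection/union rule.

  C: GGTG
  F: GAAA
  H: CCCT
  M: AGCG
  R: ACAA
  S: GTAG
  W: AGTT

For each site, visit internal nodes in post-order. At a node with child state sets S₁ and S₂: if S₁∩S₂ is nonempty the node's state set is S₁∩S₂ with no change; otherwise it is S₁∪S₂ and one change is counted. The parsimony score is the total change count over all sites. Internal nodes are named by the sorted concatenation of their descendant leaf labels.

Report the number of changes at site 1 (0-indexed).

4

SW@0: {G} ∪ {A} = {A,G} (union, +1)
HSW@0: {C} ∪ {A,G} = {A,C,G} (union, +1)
CHSW@0: {G} ∩ {A,C,G} = {G} (intersection, +0)
FM@0: {G} ∪ {A} = {A,G} (union, +1)
FMR@0: {A,G} ∩ {A} = {A} (intersection, +0)
CFHMRSW@0: {G} ∪ {A} = {A,G} (union, +1)
SW@1: {T} ∪ {G} = {G,T} (union, +1)
HSW@1: {C} ∪ {G,T} = {C,G,T} (union, +1)
CHSW@1: {G} ∩ {C,G,T} = {G} (intersection, +0)
FM@1: {A} ∪ {G} = {A,G} (union, +1)
FMR@1: {A,G} ∪ {C} = {A,C,G} (union, +1)
CFHMRSW@1: {G} ∩ {A,C,G} = {G} (intersection, +0)
SW@2: {A} ∪ {T} = {A,T} (union, +1)
HSW@2: {C} ∪ {A,T} = {A,C,T} (union, +1)
CHSW@2: {T} ∩ {A,C,T} = {T} (intersection, +0)
FM@2: {A} ∪ {C} = {A,C} (union, +1)
FMR@2: {A,C} ∩ {A} = {A} (intersection, +0)
CFHMRSW@2: {T} ∪ {A} = {A,T} (union, +1)
SW@3: {G} ∪ {T} = {G,T} (union, +1)
HSW@3: {T} ∩ {G,T} = {T} (intersection, +0)
CHSW@3: {G} ∪ {T} = {G,T} (union, +1)
FM@3: {A} ∪ {G} = {A,G} (union, +1)
FMR@3: {A,G} ∩ {A} = {A} (intersection, +0)
CFHMRSW@3: {G,T} ∪ {A} = {A,G,T} (union, +1)
per-site changes: [4, 4, 4, 4]; total = 16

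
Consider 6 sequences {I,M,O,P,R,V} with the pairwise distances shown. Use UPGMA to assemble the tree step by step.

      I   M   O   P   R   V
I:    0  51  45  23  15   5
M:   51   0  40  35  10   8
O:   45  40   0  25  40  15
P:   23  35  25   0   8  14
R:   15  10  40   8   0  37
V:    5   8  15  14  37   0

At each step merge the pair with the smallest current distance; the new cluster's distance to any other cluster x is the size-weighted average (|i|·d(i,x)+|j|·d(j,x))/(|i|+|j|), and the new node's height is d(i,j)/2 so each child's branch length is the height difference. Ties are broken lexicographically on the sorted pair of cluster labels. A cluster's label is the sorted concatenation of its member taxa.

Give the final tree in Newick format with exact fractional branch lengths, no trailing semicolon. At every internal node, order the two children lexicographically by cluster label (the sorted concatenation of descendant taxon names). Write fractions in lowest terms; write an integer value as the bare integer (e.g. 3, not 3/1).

((((I:5/2,V:5/2):69/8,(P:4,R:4):57/8):15/8,M:13):7/2,O:33/2)

iteration 1: select I,V (d=5); attach at lengths (5/2, 5/2); label the merged cluster IV
  updated: d(IV,M)=59/2, d(IV,O)=30, d(IV,P)=37/2, d(IV,R)=26
iteration 2: select P,R (d=8); attach at lengths (4, 4); label the merged cluster PR
  updated: d(IV,PR)=89/4, d(M,PR)=45/2, d(O,PR)=65/2
iteration 3: select IV,PR (d=89/4); attach at lengths (69/8, 57/8); label the merged cluster IPRV
  updated: d(IPRV,M)=26, d(IPRV,O)=125/4
iteration 4: select IPRV,M (d=26); attach at lengths (15/8, 13); label the merged cluster IMPRV
  updated: d(IMPRV,O)=33
iteration 5: select IMPRV,O (d=33); attach at lengths (7/2, 33/2); label the merged cluster IMOPRV
final tree: ((((I:5/2,V:5/2):69/8,(P:4,R:4):57/8):15/8,M:13):7/2,O:33/2)
total length: 509/8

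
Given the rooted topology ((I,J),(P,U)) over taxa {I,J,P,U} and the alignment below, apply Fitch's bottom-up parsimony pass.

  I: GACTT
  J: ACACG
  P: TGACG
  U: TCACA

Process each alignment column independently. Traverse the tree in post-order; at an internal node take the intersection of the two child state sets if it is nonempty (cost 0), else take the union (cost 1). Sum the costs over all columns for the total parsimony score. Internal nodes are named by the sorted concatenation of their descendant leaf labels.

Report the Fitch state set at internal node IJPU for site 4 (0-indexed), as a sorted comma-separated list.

site 0, node IJ: I={G} ∪ J={A} → {A,G} (+1)
site 0, node PU: P={T} ∩ U={T} → {T} (+0)
site 0, node IJPU: IJ={A,G} ∪ PU={T} → {A,G,T} (+1)
site 1, node IJ: I={A} ∪ J={C} → {A,C} (+1)
site 1, node PU: P={G} ∪ U={C} → {C,G} (+1)
site 1, node IJPU: IJ={A,C} ∩ PU={C,G} → {C} (+0)
site 2, node IJ: I={C} ∪ J={A} → {A,C} (+1)
site 2, node PU: P={A} ∩ U={A} → {A} (+0)
site 2, node IJPU: IJ={A,C} ∩ PU={A} → {A} (+0)
site 3, node IJ: I={T} ∪ J={C} → {C,T} (+1)
site 3, node PU: P={C} ∩ U={C} → {C} (+0)
site 3, node IJPU: IJ={C,T} ∩ PU={C} → {C} (+0)
site 4, node IJ: I={T} ∪ J={G} → {G,T} (+1)
site 4, node PU: P={G} ∪ U={A} → {A,G} (+1)
site 4, node IJPU: IJ={G,T} ∩ PU={A,G} → {G} (+0)
per-site changes: [2, 2, 1, 1, 2]; total = 8

G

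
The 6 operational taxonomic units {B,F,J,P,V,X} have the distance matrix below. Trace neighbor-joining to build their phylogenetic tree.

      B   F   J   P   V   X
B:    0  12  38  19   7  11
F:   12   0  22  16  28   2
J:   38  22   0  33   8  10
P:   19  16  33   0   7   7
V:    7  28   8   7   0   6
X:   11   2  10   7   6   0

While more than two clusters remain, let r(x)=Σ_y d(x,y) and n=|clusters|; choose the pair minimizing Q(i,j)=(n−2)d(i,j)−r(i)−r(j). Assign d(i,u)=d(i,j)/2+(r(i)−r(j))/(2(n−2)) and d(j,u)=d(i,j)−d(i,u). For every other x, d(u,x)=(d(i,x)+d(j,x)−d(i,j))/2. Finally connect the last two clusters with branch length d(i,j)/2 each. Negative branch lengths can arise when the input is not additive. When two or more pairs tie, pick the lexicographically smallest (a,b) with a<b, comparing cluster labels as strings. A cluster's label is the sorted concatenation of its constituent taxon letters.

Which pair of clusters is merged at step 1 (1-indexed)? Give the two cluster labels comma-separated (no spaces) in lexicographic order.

iteration 1: select J,V (d=8, Q=-135); attach at lengths (87/8, -23/8); label the merged cluster JV
  updated: d(B,JV)=37/2, d(F,JV)=21, d(JV,P)=16, d(JV,X)=4
iteration 2: select B,F (d=12, Q=-151/2); attach at lengths (91/12, 53/12); label the merged cluster BF
  updated: d(BF,JV)=55/4, d(BF,P)=23/2, d(BF,X)=1/2
iteration 3: select BF,P (d=23/2, Q=-149/4); attach at lengths (57/16, 127/16); label the merged cluster BFP
  updated: d(BFP,JV)=73/8, d(BFP,X)=-2
iteration 4: select BFP,JV (d=73/8, Q=-89/8); attach at lengths (25/16, 121/16); label the merged cluster BFJPV
  updated: d(BFJPV,X)=-57/16
iteration 5: select BFJPV,X (d=-57/16); attach at lengths (-57/32, -57/32); label the merged cluster BFJPVX
final tree: ((((B:91/12,F:53/12):57/16,P:127/16):25/16,(J:87/8,V:-23/8):121/16):-57/32,X:-57/32)
total length: 593/16

J,V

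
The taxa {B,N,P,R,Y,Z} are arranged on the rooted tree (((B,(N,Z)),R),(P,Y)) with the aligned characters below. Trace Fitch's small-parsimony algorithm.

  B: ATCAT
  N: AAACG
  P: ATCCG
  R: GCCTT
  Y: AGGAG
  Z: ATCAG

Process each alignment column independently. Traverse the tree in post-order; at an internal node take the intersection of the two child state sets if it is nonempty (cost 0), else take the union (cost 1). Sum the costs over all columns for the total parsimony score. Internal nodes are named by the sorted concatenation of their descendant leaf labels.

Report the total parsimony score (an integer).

site 0, node NZ: N={A} ∩ Z={A} → {A} (+0)
site 0, node BNZ: B={A} ∩ NZ={A} → {A} (+0)
site 0, node BNRZ: BNZ={A} ∪ R={G} → {A,G} (+1)
site 0, node PY: P={A} ∩ Y={A} → {A} (+0)
site 0, node BNPRYZ: BNRZ={A,G} ∩ PY={A} → {A} (+0)
site 1, node NZ: N={A} ∪ Z={T} → {A,T} (+1)
site 1, node BNZ: B={T} ∩ NZ={A,T} → {T} (+0)
site 1, node BNRZ: BNZ={T} ∪ R={C} → {C,T} (+1)
site 1, node PY: P={T} ∪ Y={G} → {G,T} (+1)
site 1, node BNPRYZ: BNRZ={C,T} ∩ PY={G,T} → {T} (+0)
site 2, node NZ: N={A} ∪ Z={C} → {A,C} (+1)
site 2, node BNZ: B={C} ∩ NZ={A,C} → {C} (+0)
site 2, node BNRZ: BNZ={C} ∩ R={C} → {C} (+0)
site 2, node PY: P={C} ∪ Y={G} → {C,G} (+1)
site 2, node BNPRYZ: BNRZ={C} ∩ PY={C,G} → {C} (+0)
site 3, node NZ: N={C} ∪ Z={A} → {A,C} (+1)
site 3, node BNZ: B={A} ∩ NZ={A,C} → {A} (+0)
site 3, node BNRZ: BNZ={A} ∪ R={T} → {A,T} (+1)
site 3, node PY: P={C} ∪ Y={A} → {A,C} (+1)
site 3, node BNPRYZ: BNRZ={A,T} ∩ PY={A,C} → {A} (+0)
site 4, node NZ: N={G} ∩ Z={G} → {G} (+0)
site 4, node BNZ: B={T} ∪ NZ={G} → {G,T} (+1)
site 4, node BNRZ: BNZ={G,T} ∩ R={T} → {T} (+0)
site 4, node PY: P={G} ∩ Y={G} → {G} (+0)
site 4, node BNPRYZ: BNRZ={T} ∪ PY={G} → {G,T} (+1)
per-site changes: [1, 3, 2, 3, 2]; total = 11

11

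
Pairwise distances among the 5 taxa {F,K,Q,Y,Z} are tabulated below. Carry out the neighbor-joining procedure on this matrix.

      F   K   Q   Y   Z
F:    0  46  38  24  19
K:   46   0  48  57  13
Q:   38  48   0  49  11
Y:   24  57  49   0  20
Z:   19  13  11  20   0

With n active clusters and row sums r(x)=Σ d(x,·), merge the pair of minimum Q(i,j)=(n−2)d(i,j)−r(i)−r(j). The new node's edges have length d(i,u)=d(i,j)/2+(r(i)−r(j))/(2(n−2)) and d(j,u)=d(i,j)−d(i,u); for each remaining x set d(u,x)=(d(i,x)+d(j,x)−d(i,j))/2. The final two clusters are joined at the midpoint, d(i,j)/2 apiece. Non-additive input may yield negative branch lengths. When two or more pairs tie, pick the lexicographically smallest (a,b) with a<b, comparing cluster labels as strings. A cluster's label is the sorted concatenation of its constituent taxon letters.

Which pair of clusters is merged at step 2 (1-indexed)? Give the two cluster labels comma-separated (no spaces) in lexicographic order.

FY,Q

step 1: merge (F,Y) at d=24, Q=-205; branch lengths F→49/6, Y→95/6; new cluster FY
  updated: d(FY,K)=79/2, d(FY,Q)=63/2, d(FY,Z)=15/2
step 2: merge (FY,Q) at d=63/2, Q=-106; branch lengths FY→51/4, Q→75/4; new cluster FQY
  updated: d(FQY,K)=28, d(FQY,Z)=-13/2
step 3: merge (FQY,K) at d=28, Q=-69/2; branch lengths FQY→17/4, K→95/4; new cluster FKQY
  updated: d(FKQY,Z)=-43/4
step 4: merge (FKQY,Z) at d=-43/4; branch lengths FKQY→-43/8, Z→-43/8; new cluster FKQYZ
final tree: ((((F:49/6,Y:95/6):51/4,Q:75/4):17/4,K:95/4):-43/8,Z:-43/8)
total length: 291/4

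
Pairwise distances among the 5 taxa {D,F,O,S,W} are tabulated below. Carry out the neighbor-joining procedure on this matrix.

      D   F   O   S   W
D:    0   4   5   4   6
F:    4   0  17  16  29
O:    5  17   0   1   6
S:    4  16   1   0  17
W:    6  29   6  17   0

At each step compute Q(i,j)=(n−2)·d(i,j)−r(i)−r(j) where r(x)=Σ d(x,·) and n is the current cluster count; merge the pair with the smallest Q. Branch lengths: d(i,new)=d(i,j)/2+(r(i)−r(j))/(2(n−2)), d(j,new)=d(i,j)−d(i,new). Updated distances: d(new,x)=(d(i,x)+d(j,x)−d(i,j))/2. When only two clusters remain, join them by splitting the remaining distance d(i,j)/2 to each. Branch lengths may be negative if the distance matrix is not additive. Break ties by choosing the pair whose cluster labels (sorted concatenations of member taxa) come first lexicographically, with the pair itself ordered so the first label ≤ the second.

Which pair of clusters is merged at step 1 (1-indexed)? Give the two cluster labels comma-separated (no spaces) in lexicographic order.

D,F

iteration 1: select D,F (d=4, Q=-73); attach at lengths (-35/6, 59/6); label the merged cluster DF
  updated: d(DF,O)=9, d(DF,S)=8, d(DF,W)=31/2
iteration 2: select DF,S (d=8, Q=-85/2); attach at lengths (45/8, 19/8); label the merged cluster DFS
  updated: d(DFS,O)=1, d(DFS,W)=49/4
iteration 3: select DFS,O (d=1, Q=-77/4); attach at lengths (29/8, -21/8); label the merged cluster DFOS
  updated: d(DFOS,W)=69/8
iteration 4: select DFOS,W (d=69/8); attach at lengths (69/16, 69/16); label the merged cluster DFOSW
final tree: ((((D:-35/6,F:59/6):45/8,S:19/8):29/8,O:-21/8):69/16,W:69/16)
total length: 173/8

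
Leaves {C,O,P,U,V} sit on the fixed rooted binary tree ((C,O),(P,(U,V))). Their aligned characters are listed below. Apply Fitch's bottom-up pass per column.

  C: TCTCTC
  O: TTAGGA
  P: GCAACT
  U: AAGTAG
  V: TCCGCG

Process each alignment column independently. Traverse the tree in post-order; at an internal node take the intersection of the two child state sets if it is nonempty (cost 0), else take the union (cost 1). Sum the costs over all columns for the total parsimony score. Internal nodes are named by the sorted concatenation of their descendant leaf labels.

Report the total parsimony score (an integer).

site 0, node CO: C={T} ∩ O={T} → {T} (+0)
site 0, node UV: U={A} ∪ V={T} → {A,T} (+1)
site 0, node PUV: P={G} ∪ UV={A,T} → {A,G,T} (+1)
site 0, node COPUV: CO={T} ∩ PUV={A,G,T} → {T} (+0)
site 1, node CO: C={C} ∪ O={T} → {C,T} (+1)
site 1, node UV: U={A} ∪ V={C} → {A,C} (+1)
site 1, node PUV: P={C} ∩ UV={A,C} → {C} (+0)
site 1, node COPUV: CO={C,T} ∩ PUV={C} → {C} (+0)
site 2, node CO: C={T} ∪ O={A} → {A,T} (+1)
site 2, node UV: U={G} ∪ V={C} → {C,G} (+1)
site 2, node PUV: P={A} ∪ UV={C,G} → {A,C,G} (+1)
site 2, node COPUV: CO={A,T} ∩ PUV={A,C,G} → {A} (+0)
site 3, node CO: C={C} ∪ O={G} → {C,G} (+1)
site 3, node UV: U={T} ∪ V={G} → {G,T} (+1)
site 3, node PUV: P={A} ∪ UV={G,T} → {A,G,T} (+1)
site 3, node COPUV: CO={C,G} ∩ PUV={A,G,T} → {G} (+0)
site 4, node CO: C={T} ∪ O={G} → {G,T} (+1)
site 4, node UV: U={A} ∪ V={C} → {A,C} (+1)
site 4, node PUV: P={C} ∩ UV={A,C} → {C} (+0)
site 4, node COPUV: CO={G,T} ∪ PUV={C} → {C,G,T} (+1)
site 5, node CO: C={C} ∪ O={A} → {A,C} (+1)
site 5, node UV: U={G} ∩ V={G} → {G} (+0)
site 5, node PUV: P={T} ∪ UV={G} → {G,T} (+1)
site 5, node COPUV: CO={A,C} ∪ PUV={G,T} → {A,C,G,T} (+1)
per-site changes: [2, 2, 3, 3, 3, 3]; total = 16

16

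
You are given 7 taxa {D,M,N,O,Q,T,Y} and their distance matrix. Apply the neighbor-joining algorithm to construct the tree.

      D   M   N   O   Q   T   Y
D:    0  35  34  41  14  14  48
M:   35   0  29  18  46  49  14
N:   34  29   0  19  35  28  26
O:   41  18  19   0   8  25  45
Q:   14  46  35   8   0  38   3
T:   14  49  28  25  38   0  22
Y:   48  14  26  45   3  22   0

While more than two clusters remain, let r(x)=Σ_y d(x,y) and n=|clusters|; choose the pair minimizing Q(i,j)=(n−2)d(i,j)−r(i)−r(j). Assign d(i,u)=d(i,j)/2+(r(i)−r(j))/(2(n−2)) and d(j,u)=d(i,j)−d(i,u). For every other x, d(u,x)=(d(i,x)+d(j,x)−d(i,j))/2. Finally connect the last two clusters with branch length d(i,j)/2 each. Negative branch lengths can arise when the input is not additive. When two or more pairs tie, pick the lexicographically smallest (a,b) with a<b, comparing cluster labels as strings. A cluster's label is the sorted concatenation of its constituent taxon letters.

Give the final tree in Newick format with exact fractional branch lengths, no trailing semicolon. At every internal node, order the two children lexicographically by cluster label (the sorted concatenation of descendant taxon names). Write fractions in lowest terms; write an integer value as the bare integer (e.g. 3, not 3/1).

step 1: merge (D,T) at d=14, Q=-292; branch lengths D→8, T→6; new cluster DT
  updated: d(DT,M)=35, d(DT,N)=24, d(DT,O)=26, d(DT,Q)=19, d(DT,Y)=28
step 2: merge (Q,Y) at d=3, Q=-215; branch lengths Q→7/8, Y→17/8; new cluster QY
  updated: d(DT,QY)=22, d(M,QY)=57/2, d(N,QY)=29, d(O,QY)=25
step 3: merge (DT,QY) at d=22, Q=-291/2; branch lengths DT→137/12, QY→127/12; new cluster DQTY
  updated: d(DQTY,M)=83/4, d(DQTY,N)=31/2, d(DQTY,O)=29/2
step 4: merge (DQTY,N) at d=31/2, Q=-333/4; branch lengths DQTY→73/16, N→175/16; new cluster DNQTY
  updated: d(DNQTY,M)=137/8, d(DNQTY,O)=9
step 5: merge (DNQTY,M) at d=137/8, Q=-353/8; branch lengths DNQTY→65/16, M→209/16; new cluster DMNQTY
  updated: d(DMNQTY,O)=79/16
step 6: merge (DMNQTY,O) at d=79/16; branch lengths DMNQTY→79/32, O→79/32; new cluster DMNOQTY
final tree: (((((D:8,T:6):137/12,(Q:7/8,Y:17/8):127/12):73/16,N:175/16):65/16,M:209/16):79/32,O:79/32)
total length: 1225/16

(((((D:8,T:6):137/12,(Q:7/8,Y:17/8):127/12):73/16,N:175/16):65/16,M:209/16):79/32,O:79/32)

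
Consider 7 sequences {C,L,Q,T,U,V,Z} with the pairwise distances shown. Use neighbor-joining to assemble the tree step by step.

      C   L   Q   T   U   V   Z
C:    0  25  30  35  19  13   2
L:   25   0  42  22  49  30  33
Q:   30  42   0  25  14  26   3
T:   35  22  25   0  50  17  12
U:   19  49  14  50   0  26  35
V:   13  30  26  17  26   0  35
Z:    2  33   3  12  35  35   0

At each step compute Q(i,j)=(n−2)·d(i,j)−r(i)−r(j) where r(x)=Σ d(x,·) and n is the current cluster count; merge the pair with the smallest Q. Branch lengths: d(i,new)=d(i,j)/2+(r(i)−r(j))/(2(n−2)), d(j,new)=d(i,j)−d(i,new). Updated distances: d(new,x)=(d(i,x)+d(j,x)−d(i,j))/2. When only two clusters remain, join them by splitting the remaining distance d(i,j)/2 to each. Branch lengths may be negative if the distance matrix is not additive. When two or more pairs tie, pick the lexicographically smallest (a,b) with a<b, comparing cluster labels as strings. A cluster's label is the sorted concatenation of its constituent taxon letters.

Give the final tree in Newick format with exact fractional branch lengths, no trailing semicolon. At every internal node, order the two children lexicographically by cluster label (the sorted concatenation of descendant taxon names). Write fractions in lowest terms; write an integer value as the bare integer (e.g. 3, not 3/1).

(((((C:13/16,Z:19/16):107/24,(Q:17/10,U:123/10):223/24):109/16,V:117/16):83/16,L:255/16):97/32,T:97/32)

1. join Q+U (d=14, Q=-263) ⇒ QU; edges |Q|=17/10, |U|=123/10
  updated: d(C,QU)=35/2, d(L,QU)=77/2, d(QU,T)=61/2, d(QU,V)=19, d(QU,Z)=12
2. join C+Z (d=2, Q=-357/2) ⇒ CZ; edges |C|=13/16, |Z|=19/16
  updated: d(CZ,L)=28, d(CZ,QU)=55/4, d(CZ,T)=45/2, d(CZ,V)=23
3. join CZ+QU (d=55/4, Q=-591/4) ⇒ CQUZ; edges |CZ|=107/24, |QU|=223/24
  updated: d(CQUZ,L)=211/8, d(CQUZ,T)=157/8, d(CQUZ,V)=113/8
4. join CQUZ+V (d=113/8, Q=-93) ⇒ CQUVZ; edges |CQUZ|=109/16, |V|=117/16
  updated: d(CQUVZ,L)=169/8, d(CQUVZ,T)=45/4
5. join CQUVZ+L (d=169/8, Q=-435/8) ⇒ CLQUVZ; edges |CQUVZ|=83/16, |L|=255/16
  updated: d(CLQUVZ,T)=97/16
6. join CLQUVZ+T (d=97/16) ⇒ CLQTUVZ; edges |CLQUVZ|=97/32, |T|=97/32
final tree: (((((C:13/16,Z:19/16):107/24,(Q:17/10,U:123/10):223/24):109/16,V:117/16):83/16,L:255/16):97/32,T:97/32)
total length: 1137/16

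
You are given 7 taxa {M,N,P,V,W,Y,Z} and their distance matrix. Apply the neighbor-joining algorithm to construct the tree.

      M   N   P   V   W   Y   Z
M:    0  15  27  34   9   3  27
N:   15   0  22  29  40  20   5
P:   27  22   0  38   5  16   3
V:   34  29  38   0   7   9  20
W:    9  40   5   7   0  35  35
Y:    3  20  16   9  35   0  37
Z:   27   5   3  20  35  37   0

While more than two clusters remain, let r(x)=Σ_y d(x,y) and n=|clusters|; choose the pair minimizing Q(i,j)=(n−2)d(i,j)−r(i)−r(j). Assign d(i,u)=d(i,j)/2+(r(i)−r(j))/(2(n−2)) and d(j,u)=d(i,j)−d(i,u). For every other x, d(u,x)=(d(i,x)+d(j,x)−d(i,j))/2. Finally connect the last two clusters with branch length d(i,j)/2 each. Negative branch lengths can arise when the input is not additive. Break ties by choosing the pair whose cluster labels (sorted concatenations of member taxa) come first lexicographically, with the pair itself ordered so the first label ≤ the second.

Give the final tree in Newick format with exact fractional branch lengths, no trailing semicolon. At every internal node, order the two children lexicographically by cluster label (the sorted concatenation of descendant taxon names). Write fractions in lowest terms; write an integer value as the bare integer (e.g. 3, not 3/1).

iteration 1: select N,Z (d=5, Q=-233); attach at lengths (29/10, 21/10); label the merged cluster NZ
  updated: d(M,NZ)=37/2, d(NZ,P)=10, d(NZ,V)=22, d(NZ,W)=35, d(NZ,Y)=26
iteration 2: select V,W (d=7, Q=-173); attach at lengths (47/8, 9/8); label the merged cluster VW
  updated: d(M,VW)=18, d(NZ,VW)=25, d(P,VW)=18, d(VW,Y)=37/2
iteration 3: select M,Y (d=3, Q=-121); attach at lengths (2, 1); label the merged cluster MY
  updated: d(MY,NZ)=83/4, d(MY,P)=20, d(MY,VW)=67/4
iteration 4: select MY,VW (d=67/4, Q=-335/4); attach at lengths (125/16, 143/16); label the merged cluster MVWY
  updated: d(MVWY,NZ)=29/2, d(MVWY,P)=85/8
iteration 5: select MVWY,NZ (d=29/2, Q=-281/8); attach at lengths (121/16, 111/16); label the merged cluster MNVWYZ
  updated: d(MNVWYZ,P)=49/16
iteration 6: select MNVWYZ,P (d=49/16); attach at lengths (49/32, 49/32); label the merged cluster MNPVWYZ
final tree: ((((M:2,Y:1):125/16,(V:47/8,W:9/8):143/16):121/16,(N:29/10,Z:21/10):111/16):49/32,P:49/32)
total length: 789/16

((((M:2,Y:1):125/16,(V:47/8,W:9/8):143/16):121/16,(N:29/10,Z:21/10):111/16):49/32,P:49/32)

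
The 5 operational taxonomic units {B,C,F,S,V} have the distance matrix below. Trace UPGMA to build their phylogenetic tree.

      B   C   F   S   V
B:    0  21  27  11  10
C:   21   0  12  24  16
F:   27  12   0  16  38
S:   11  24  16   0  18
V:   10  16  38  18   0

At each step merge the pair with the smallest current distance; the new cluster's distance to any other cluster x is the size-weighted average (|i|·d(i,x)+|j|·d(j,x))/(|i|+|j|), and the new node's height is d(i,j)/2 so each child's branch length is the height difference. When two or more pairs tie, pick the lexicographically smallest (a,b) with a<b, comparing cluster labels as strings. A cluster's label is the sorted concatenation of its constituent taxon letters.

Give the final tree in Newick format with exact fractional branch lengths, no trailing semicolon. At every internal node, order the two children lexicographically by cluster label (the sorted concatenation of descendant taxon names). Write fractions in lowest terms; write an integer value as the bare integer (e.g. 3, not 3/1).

(((B:5,V:5):9/4,S:29/4):55/12,(C:6,F:6):35/6)

iteration 1: select B,V (d=10); attach at lengths (5, 5); label the merged cluster BV
  updated: d(BV,C)=37/2, d(BV,F)=65/2, d(BV,S)=29/2
iteration 2: select C,F (d=12); attach at lengths (6, 6); label the merged cluster CF
  updated: d(BV,CF)=51/2, d(CF,S)=20
iteration 3: select BV,S (d=29/2); attach at lengths (9/4, 29/4); label the merged cluster BSV
  updated: d(BSV,CF)=71/3
iteration 4: select BSV,CF (d=71/3); attach at lengths (55/12, 35/6); label the merged cluster BCFSV
final tree: (((B:5,V:5):9/4,S:29/4):55/12,(C:6,F:6):35/6)
total length: 503/12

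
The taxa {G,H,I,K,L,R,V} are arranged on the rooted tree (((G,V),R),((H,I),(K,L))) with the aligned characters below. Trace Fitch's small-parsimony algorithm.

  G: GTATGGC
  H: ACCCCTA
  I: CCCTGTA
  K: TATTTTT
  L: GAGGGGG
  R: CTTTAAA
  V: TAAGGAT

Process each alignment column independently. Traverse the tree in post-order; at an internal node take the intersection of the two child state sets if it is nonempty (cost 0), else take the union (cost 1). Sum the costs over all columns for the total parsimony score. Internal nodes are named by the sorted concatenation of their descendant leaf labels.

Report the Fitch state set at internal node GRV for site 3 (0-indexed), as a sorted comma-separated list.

T

GV@0: {G} ∪ {T} = {G,T} (union, +1)
GRV@0: {G,T} ∪ {C} = {C,G,T} (union, +1)
HI@0: {A} ∪ {C} = {A,C} (union, +1)
KL@0: {T} ∪ {G} = {G,T} (union, +1)
HIKL@0: {A,C} ∪ {G,T} = {A,C,G,T} (union, +1)
GHIKLRV@0: {C,G,T} ∩ {A,C,G,T} = {C,G,T} (intersection, +0)
GV@1: {T} ∪ {A} = {A,T} (union, +1)
GRV@1: {A,T} ∩ {T} = {T} (intersection, +0)
HI@1: {C} ∩ {C} = {C} (intersection, +0)
KL@1: {A} ∩ {A} = {A} (intersection, +0)
HIKL@1: {C} ∪ {A} = {A,C} (union, +1)
GHIKLRV@1: {T} ∪ {A,C} = {A,C,T} (union, +1)
GV@2: {A} ∩ {A} = {A} (intersection, +0)
GRV@2: {A} ∪ {T} = {A,T} (union, +1)
HI@2: {C} ∩ {C} = {C} (intersection, +0)
KL@2: {T} ∪ {G} = {G,T} (union, +1)
HIKL@2: {C} ∪ {G,T} = {C,G,T} (union, +1)
GHIKLRV@2: {A,T} ∩ {C,G,T} = {T} (intersection, +0)
GV@3: {T} ∪ {G} = {G,T} (union, +1)
GRV@3: {G,T} ∩ {T} = {T} (intersection, +0)
HI@3: {C} ∪ {T} = {C,T} (union, +1)
KL@3: {T} ∪ {G} = {G,T} (union, +1)
HIKL@3: {C,T} ∩ {G,T} = {T} (intersection, +0)
GHIKLRV@3: {T} ∩ {T} = {T} (intersection, +0)
GV@4: {G} ∩ {G} = {G} (intersection, +0)
GRV@4: {G} ∪ {A} = {A,G} (union, +1)
HI@4: {C} ∪ {G} = {C,G} (union, +1)
KL@4: {T} ∪ {G} = {G,T} (union, +1)
HIKL@4: {C,G} ∩ {G,T} = {G} (intersection, +0)
GHIKLRV@4: {A,G} ∩ {G} = {G} (intersection, +0)
GV@5: {G} ∪ {A} = {A,G} (union, +1)
GRV@5: {A,G} ∩ {A} = {A} (intersection, +0)
HI@5: {T} ∩ {T} = {T} (intersection, +0)
KL@5: {T} ∪ {G} = {G,T} (union, +1)
HIKL@5: {T} ∩ {G,T} = {T} (intersection, +0)
GHIKLRV@5: {A} ∪ {T} = {A,T} (union, +1)
GV@6: {C} ∪ {T} = {C,T} (union, +1)
GRV@6: {C,T} ∪ {A} = {A,C,T} (union, +1)
HI@6: {A} ∩ {A} = {A} (intersection, +0)
KL@6: {T} ∪ {G} = {G,T} (union, +1)
HIKL@6: {A} ∪ {G,T} = {A,G,T} (union, +1)
GHIKLRV@6: {A,C,T} ∩ {A,G,T} = {A,T} (intersection, +0)
per-site changes: [5, 3, 3, 3, 3, 3, 4]; total = 24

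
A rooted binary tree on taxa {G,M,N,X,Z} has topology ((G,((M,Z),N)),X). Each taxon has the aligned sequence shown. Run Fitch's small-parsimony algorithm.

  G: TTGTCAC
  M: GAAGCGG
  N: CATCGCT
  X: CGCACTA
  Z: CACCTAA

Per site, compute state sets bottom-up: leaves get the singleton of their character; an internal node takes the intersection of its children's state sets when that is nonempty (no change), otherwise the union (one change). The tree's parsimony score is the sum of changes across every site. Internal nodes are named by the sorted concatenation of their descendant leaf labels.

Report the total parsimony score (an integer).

MZ@0: {G} ∪ {C} = {C,G} (union, +1)
MNZ@0: {C,G} ∩ {C} = {C} (intersection, +0)
GMNZ@0: {T} ∪ {C} = {C,T} (union, +1)
GMNXZ@0: {C,T} ∩ {C} = {C} (intersection, +0)
MZ@1: {A} ∩ {A} = {A} (intersection, +0)
MNZ@1: {A} ∩ {A} = {A} (intersection, +0)
GMNZ@1: {T} ∪ {A} = {A,T} (union, +1)
GMNXZ@1: {A,T} ∪ {G} = {A,G,T} (union, +1)
MZ@2: {A} ∪ {C} = {A,C} (union, +1)
MNZ@2: {A,C} ∪ {T} = {A,C,T} (union, +1)
GMNZ@2: {G} ∪ {A,C,T} = {A,C,G,T} (union, +1)
GMNXZ@2: {A,C,G,T} ∩ {C} = {C} (intersection, +0)
MZ@3: {G} ∪ {C} = {C,G} (union, +1)
MNZ@3: {C,G} ∩ {C} = {C} (intersection, +0)
GMNZ@3: {T} ∪ {C} = {C,T} (union, +1)
GMNXZ@3: {C,T} ∪ {A} = {A,C,T} (union, +1)
MZ@4: {C} ∪ {T} = {C,T} (union, +1)
MNZ@4: {C,T} ∪ {G} = {C,G,T} (union, +1)
GMNZ@4: {C} ∩ {C,G,T} = {C} (intersection, +0)
GMNXZ@4: {C} ∩ {C} = {C} (intersection, +0)
MZ@5: {G} ∪ {A} = {A,G} (union, +1)
MNZ@5: {A,G} ∪ {C} = {A,C,G} (union, +1)
GMNZ@5: {A} ∩ {A,C,G} = {A} (intersection, +0)
GMNXZ@5: {A} ∪ {T} = {A,T} (union, +1)
MZ@6: {G} ∪ {A} = {A,G} (union, +1)
MNZ@6: {A,G} ∪ {T} = {A,G,T} (union, +1)
GMNZ@6: {C} ∪ {A,G,T} = {A,C,G,T} (union, +1)
GMNXZ@6: {A,C,G,T} ∩ {A} = {A} (intersection, +0)
per-site changes: [2, 2, 3, 3, 2, 3, 3]; total = 18

18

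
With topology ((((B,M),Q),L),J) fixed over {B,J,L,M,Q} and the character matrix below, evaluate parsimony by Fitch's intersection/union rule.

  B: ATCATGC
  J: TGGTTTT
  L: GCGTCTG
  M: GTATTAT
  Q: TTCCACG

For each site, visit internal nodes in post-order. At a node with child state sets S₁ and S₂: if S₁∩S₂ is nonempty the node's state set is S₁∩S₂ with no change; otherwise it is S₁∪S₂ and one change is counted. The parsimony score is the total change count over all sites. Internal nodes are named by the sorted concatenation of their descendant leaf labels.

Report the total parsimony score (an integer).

17

[col 0] BM: children B:{A}, M:{G} ∪→ {A,G}; cost 1
[col 0] BMQ: children BM:{A,G}, Q:{T} ∪→ {A,G,T}; cost 1
[col 0] BLMQ: children BMQ:{A,G,T}, L:{G} ∩→ {G}; cost 0
[col 0] BJLMQ: children BLMQ:{G}, J:{T} ∪→ {G,T}; cost 1
[col 1] BM: children B:{T}, M:{T} ∩→ {T}; cost 0
[col 1] BMQ: children BM:{T}, Q:{T} ∩→ {T}; cost 0
[col 1] BLMQ: children BMQ:{T}, L:{C} ∪→ {C,T}; cost 1
[col 1] BJLMQ: children BLMQ:{C,T}, J:{G} ∪→ {C,G,T}; cost 1
[col 2] BM: children B:{C}, M:{A} ∪→ {A,C}; cost 1
[col 2] BMQ: children BM:{A,C}, Q:{C} ∩→ {C}; cost 0
[col 2] BLMQ: children BMQ:{C}, L:{G} ∪→ {C,G}; cost 1
[col 2] BJLMQ: children BLMQ:{C,G}, J:{G} ∩→ {G}; cost 0
[col 3] BM: children B:{A}, M:{T} ∪→ {A,T}; cost 1
[col 3] BMQ: children BM:{A,T}, Q:{C} ∪→ {A,C,T}; cost 1
[col 3] BLMQ: children BMQ:{A,C,T}, L:{T} ∩→ {T}; cost 0
[col 3] BJLMQ: children BLMQ:{T}, J:{T} ∩→ {T}; cost 0
[col 4] BM: children B:{T}, M:{T} ∩→ {T}; cost 0
[col 4] BMQ: children BM:{T}, Q:{A} ∪→ {A,T}; cost 1
[col 4] BLMQ: children BMQ:{A,T}, L:{C} ∪→ {A,C,T}; cost 1
[col 4] BJLMQ: children BLMQ:{A,C,T}, J:{T} ∩→ {T}; cost 0
[col 5] BM: children B:{G}, M:{A} ∪→ {A,G}; cost 1
[col 5] BMQ: children BM:{A,G}, Q:{C} ∪→ {A,C,G}; cost 1
[col 5] BLMQ: children BMQ:{A,C,G}, L:{T} ∪→ {A,C,G,T}; cost 1
[col 5] BJLMQ: children BLMQ:{A,C,G,T}, J:{T} ∩→ {T}; cost 0
[col 6] BM: children B:{C}, M:{T} ∪→ {C,T}; cost 1
[col 6] BMQ: children BM:{C,T}, Q:{G} ∪→ {C,G,T}; cost 1
[col 6] BLMQ: children BMQ:{C,G,T}, L:{G} ∩→ {G}; cost 0
[col 6] BJLMQ: children BLMQ:{G}, J:{T} ∪→ {G,T}; cost 1
per-site changes: [3, 2, 2, 2, 2, 3, 3]; total = 17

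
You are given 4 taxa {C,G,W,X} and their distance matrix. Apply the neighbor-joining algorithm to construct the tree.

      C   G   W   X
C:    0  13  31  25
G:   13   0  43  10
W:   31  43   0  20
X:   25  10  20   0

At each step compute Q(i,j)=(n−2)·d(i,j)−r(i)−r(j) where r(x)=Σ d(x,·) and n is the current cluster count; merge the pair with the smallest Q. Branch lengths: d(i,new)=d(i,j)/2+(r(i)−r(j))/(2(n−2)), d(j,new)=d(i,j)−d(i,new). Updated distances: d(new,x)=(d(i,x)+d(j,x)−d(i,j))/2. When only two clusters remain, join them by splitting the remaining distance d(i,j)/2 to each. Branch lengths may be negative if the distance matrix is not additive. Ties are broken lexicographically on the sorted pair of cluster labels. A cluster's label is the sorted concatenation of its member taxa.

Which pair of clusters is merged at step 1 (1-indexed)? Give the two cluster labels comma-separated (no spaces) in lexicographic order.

step 1: merge (C,G) at d=13, Q=-109; branch lengths C→29/4, G→23/4; new cluster CG
  updated: d(CG,W)=61/2, d(CG,X)=11
step 2: merge (CG,W) at d=61/2, Q=-123/2; branch lengths CG→43/4, W→79/4; new cluster CGW
  updated: d(CGW,X)=1/4
step 3: merge (CGW,X) at d=1/4; branch lengths CGW→1/8, X→1/8; new cluster CGWX
final tree: (((C:29/4,G:23/4):43/4,W:79/4):1/8,X:1/8)
total length: 175/4

C,G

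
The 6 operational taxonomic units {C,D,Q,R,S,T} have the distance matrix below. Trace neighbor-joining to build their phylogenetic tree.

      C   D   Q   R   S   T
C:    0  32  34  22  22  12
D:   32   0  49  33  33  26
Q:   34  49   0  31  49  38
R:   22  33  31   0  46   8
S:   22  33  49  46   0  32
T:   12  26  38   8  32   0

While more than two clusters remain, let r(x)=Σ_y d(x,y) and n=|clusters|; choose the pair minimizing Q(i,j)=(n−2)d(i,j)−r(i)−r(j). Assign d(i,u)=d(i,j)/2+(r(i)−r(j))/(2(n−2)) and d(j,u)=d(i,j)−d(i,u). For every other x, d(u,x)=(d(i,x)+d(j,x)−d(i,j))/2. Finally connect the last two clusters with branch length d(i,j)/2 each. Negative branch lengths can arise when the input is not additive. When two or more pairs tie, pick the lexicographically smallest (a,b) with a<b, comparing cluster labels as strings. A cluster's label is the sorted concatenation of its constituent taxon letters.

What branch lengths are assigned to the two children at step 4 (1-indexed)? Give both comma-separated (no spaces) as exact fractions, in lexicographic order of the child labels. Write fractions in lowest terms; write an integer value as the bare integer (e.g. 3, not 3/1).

step 1: merge (R,T) at d=8, Q=-224; branch lengths R→7, T→1; new cluster RT
  updated: d(C,RT)=13, d(D,RT)=51/2, d(Q,RT)=61/2, d(RT,S)=35
step 2: merge (D,S) at d=33, Q=-359/2; branch lengths D→199/12, S→197/12; new cluster DS
  updated: d(C,DS)=21/2, d(DS,Q)=65/2, d(DS,RT)=55/4
step 3: merge (C,DS) at d=21/2, Q=-373/4; branch lengths C→87/16, DS→81/16; new cluster CDS
  updated: d(CDS,Q)=28, d(CDS,RT)=65/8
step 4: merge (CDS,Q) at d=28, Q=-533/8; branch lengths CDS→45/16, Q→403/16; new cluster CDQS
  updated: d(CDQS,RT)=85/16
step 5: merge (CDQS,RT) at d=85/16; branch lengths CDQS→85/32, RT→85/32; new cluster CDQRST
final tree: (((C:87/16,(D:199/12,S:197/12):81/16):45/16,Q:403/16):85/32,(R:7,T:1):85/32)
total length: 1357/16

45/16,403/16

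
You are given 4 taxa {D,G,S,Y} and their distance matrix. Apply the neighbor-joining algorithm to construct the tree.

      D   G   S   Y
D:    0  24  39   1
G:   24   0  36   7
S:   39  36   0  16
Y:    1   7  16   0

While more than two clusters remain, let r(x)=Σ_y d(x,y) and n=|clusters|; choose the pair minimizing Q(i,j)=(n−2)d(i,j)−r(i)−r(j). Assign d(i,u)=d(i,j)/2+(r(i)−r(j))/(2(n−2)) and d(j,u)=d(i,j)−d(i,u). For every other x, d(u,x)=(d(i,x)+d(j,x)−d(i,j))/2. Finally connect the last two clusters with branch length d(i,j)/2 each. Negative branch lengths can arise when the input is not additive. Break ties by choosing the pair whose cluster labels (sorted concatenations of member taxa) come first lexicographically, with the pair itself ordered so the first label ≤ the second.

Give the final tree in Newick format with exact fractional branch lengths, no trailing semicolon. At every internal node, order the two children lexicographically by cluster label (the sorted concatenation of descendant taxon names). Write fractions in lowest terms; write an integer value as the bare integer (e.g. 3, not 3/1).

1. join D+Y (d=1, Q=-86) ⇒ DY; edges |D|=21/2, |Y|=-19/2
  updated: d(DY,G)=15, d(DY,S)=27
2. join DY+G (d=15, Q=-78) ⇒ DGY; edges |DY|=3, |G|=12
  updated: d(DGY,S)=24
3. join DGY+S (d=24) ⇒ DGSY; edges |DGY|=12, |S|=12
final tree: (((D:21/2,Y:-19/2):3,G:12):12,S:12)
total length: 40

(((D:21/2,Y:-19/2):3,G:12):12,S:12)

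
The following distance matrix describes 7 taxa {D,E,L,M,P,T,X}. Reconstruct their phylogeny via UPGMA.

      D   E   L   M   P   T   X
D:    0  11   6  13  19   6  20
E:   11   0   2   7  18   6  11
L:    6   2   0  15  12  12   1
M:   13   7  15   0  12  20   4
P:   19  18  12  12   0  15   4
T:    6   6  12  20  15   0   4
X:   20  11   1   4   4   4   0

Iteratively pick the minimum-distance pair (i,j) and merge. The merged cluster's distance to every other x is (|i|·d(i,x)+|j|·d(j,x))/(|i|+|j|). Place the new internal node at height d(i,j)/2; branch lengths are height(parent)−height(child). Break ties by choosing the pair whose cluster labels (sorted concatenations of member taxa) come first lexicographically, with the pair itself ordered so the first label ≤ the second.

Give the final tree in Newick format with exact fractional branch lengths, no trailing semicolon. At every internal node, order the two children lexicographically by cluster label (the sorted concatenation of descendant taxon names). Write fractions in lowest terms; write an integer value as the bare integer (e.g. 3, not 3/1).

(((D:3,T:3):11/4,((E:13/4,(L:1/2,X:1/2):11/4):13/12,M:13/3):17/12):11/12,P:20/3)

1. join L+X (d=1) ⇒ LX; edges |L|=1/2, |X|=1/2
  updated: d(D,LX)=13, d(E,LX)=13/2, d(LX,M)=19/2, d(LX,P)=8, d(LX,T)=8
2. join D+T (d=6) ⇒ DT; edges |D|=3, |T|=3
  updated: d(DT,E)=17/2, d(DT,LX)=21/2, d(DT,M)=33/2, d(DT,P)=17
3. join E+LX (d=13/2) ⇒ ELX; edges |E|=13/4, |LX|=11/4
  updated: d(DT,ELX)=59/6, d(ELX,M)=26/3, d(ELX,P)=34/3
4. join ELX+M (d=26/3) ⇒ ELMX; edges |ELX|=13/12, |M|=13/3
  updated: d(DT,ELMX)=23/2, d(ELMX,P)=23/2
5. join DT+ELMX (d=23/2) ⇒ DELMTX; edges |DT|=11/4, |ELMX|=17/12
  updated: d(DELMTX,P)=40/3
6. join DELMTX+P (d=40/3) ⇒ DELMPTX; edges |DELMTX|=11/12, |P|=20/3
final tree: (((D:3,T:3):11/4,((E:13/4,(L:1/2,X:1/2):11/4):13/12,M:13/3):17/12):11/12,P:20/3)
total length: 181/6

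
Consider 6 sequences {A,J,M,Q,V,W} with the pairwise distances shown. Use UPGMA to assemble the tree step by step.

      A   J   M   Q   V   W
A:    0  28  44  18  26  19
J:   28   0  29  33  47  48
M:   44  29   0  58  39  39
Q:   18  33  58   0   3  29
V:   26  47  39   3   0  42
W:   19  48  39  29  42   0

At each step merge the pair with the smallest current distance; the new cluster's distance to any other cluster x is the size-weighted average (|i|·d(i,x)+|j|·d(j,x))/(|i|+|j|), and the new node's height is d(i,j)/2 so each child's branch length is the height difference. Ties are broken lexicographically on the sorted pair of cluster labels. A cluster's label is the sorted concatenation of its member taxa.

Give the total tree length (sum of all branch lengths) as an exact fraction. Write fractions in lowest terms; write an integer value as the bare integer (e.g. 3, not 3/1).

1. join Q+V (d=3) ⇒ QV; edges |Q|=3/2, |V|=3/2
  updated: d(A,QV)=22, d(J,QV)=40, d(M,QV)=97/2, d(QV,W)=71/2
2. join A+W (d=19) ⇒ AW; edges |A|=19/2, |W|=19/2
  updated: d(AW,J)=38, d(AW,M)=83/2, d(AW,QV)=115/4
3. join AW+QV (d=115/4) ⇒ AQVW; edges |AW|=39/8, |QV|=103/8
  updated: d(AQVW,J)=39, d(AQVW,M)=45
4. join J+M (d=29) ⇒ JM; edges |J|=29/2, |M|=29/2
  updated: d(AQVW,JM)=42
5. join AQVW+JM (d=42) ⇒ AJMQVW; edges |AQVW|=53/8, |JM|=13/2
final tree: (((A:19/2,W:19/2):39/8,(Q:3/2,V:3/2):103/8):53/8,(J:29/2,M:29/2):13/2)
total length: 655/8

655/8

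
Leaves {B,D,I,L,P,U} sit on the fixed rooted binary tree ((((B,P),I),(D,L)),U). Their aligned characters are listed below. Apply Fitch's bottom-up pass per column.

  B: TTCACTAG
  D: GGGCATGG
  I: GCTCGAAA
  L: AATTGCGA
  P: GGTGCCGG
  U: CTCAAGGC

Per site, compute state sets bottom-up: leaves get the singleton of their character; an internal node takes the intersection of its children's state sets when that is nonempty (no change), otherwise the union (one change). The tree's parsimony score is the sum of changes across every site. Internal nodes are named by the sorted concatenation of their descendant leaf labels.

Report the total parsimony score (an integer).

26

[col 0] BP: children B:{T}, P:{G} ∪→ {G,T}; cost 1
[col 0] BIP: children BP:{G,T}, I:{G} ∩→ {G}; cost 0
[col 0] DL: children D:{G}, L:{A} ∪→ {A,G}; cost 1
[col 0] BDILP: children BIP:{G}, DL:{A,G} ∩→ {G}; cost 0
[col 0] BDILPU: children BDILP:{G}, U:{C} ∪→ {C,G}; cost 1
[col 1] BP: children B:{T}, P:{G} ∪→ {G,T}; cost 1
[col 1] BIP: children BP:{G,T}, I:{C} ∪→ {C,G,T}; cost 1
[col 1] DL: children D:{G}, L:{A} ∪→ {A,G}; cost 1
[col 1] BDILP: children BIP:{C,G,T}, DL:{A,G} ∩→ {G}; cost 0
[col 1] BDILPU: children BDILP:{G}, U:{T} ∪→ {G,T}; cost 1
[col 2] BP: children B:{C}, P:{T} ∪→ {C,T}; cost 1
[col 2] BIP: children BP:{C,T}, I:{T} ∩→ {T}; cost 0
[col 2] DL: children D:{G}, L:{T} ∪→ {G,T}; cost 1
[col 2] BDILP: children BIP:{T}, DL:{G,T} ∩→ {T}; cost 0
[col 2] BDILPU: children BDILP:{T}, U:{C} ∪→ {C,T}; cost 1
[col 3] BP: children B:{A}, P:{G} ∪→ {A,G}; cost 1
[col 3] BIP: children BP:{A,G}, I:{C} ∪→ {A,C,G}; cost 1
[col 3] DL: children D:{C}, L:{T} ∪→ {C,T}; cost 1
[col 3] BDILP: children BIP:{A,C,G}, DL:{C,T} ∩→ {C}; cost 0
[col 3] BDILPU: children BDILP:{C}, U:{A} ∪→ {A,C}; cost 1
[col 4] BP: children B:{C}, P:{C} ∩→ {C}; cost 0
[col 4] BIP: children BP:{C}, I:{G} ∪→ {C,G}; cost 1
[col 4] DL: children D:{A}, L:{G} ∪→ {A,G}; cost 1
[col 4] BDILP: children BIP:{C,G}, DL:{A,G} ∩→ {G}; cost 0
[col 4] BDILPU: children BDILP:{G}, U:{A} ∪→ {A,G}; cost 1
[col 5] BP: children B:{T}, P:{C} ∪→ {C,T}; cost 1
[col 5] BIP: children BP:{C,T}, I:{A} ∪→ {A,C,T}; cost 1
[col 5] DL: children D:{T}, L:{C} ∪→ {C,T}; cost 1
[col 5] BDILP: children BIP:{A,C,T}, DL:{C,T} ∩→ {C,T}; cost 0
[col 5] BDILPU: children BDILP:{C,T}, U:{G} ∪→ {C,G,T}; cost 1
[col 6] BP: children B:{A}, P:{G} ∪→ {A,G}; cost 1
[col 6] BIP: children BP:{A,G}, I:{A} ∩→ {A}; cost 0
[col 6] DL: children D:{G}, L:{G} ∩→ {G}; cost 0
[col 6] BDILP: children BIP:{A}, DL:{G} ∪→ {A,G}; cost 1
[col 6] BDILPU: children BDILP:{A,G}, U:{G} ∩→ {G}; cost 0
[col 7] BP: children B:{G}, P:{G} ∩→ {G}; cost 0
[col 7] BIP: children BP:{G}, I:{A} ∪→ {A,G}; cost 1
[col 7] DL: children D:{G}, L:{A} ∪→ {A,G}; cost 1
[col 7] BDILP: children BIP:{A,G}, DL:{A,G} ∩→ {A,G}; cost 0
[col 7] BDILPU: children BDILP:{A,G}, U:{C} ∪→ {A,C,G}; cost 1
per-site changes: [3, 4, 3, 4, 3, 4, 2, 3]; total = 26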